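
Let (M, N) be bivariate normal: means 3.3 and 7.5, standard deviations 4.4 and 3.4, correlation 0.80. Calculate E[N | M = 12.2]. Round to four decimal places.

For a bivariate normal, E[N | M=x] = μ_N + ρ·(σ_N/σ_M)·(x − μ_M).
E[N | M=12.2] = 7.5 + (0.80)·(3.4/4.4)·(12.2 − (3.3)) = 7.5 + (0.61818)·(8.9) = 13.0018.

13.0018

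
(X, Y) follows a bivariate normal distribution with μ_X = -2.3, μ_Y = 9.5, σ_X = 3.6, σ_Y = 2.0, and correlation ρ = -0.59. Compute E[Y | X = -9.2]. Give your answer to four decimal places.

11.7617

For a bivariate normal, E[Y | X=x] = μ_Y + ρ·(σ_Y/σ_X)·(x − μ_X).
E[Y | X=-9.2] = 9.5 + (-0.59)·(2.0/3.6)·(-9.2 − (-2.3)) = 9.5 + (-0.32778)·(-6.9) = 11.7617.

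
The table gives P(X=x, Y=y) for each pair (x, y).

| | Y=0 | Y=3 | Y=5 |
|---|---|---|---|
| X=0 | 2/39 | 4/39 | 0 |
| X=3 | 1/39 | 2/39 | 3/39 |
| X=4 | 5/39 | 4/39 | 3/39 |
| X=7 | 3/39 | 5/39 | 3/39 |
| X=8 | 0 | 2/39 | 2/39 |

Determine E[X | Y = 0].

P(Y = 0) = 11/39.
Σ X·P over the event = 0·(2/39) + 3·(1/39) + 4·(5/39) + 7·(3/39) = 44/39.
E[X | Y = 0] = (44/39) / (11/39) = 4.

4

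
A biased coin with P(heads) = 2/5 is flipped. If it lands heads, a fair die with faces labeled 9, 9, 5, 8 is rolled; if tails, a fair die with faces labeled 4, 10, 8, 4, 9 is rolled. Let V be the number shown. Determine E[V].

E[V | heads] = (9+9+5+8)/4 = 31/4.
E[V | tails] = (4+10+8+4+9)/5 = 7.
By the law of total expectation,
E[V] = (2/5)·(31/4) + (3/5)·(7) = 73/10.

73/10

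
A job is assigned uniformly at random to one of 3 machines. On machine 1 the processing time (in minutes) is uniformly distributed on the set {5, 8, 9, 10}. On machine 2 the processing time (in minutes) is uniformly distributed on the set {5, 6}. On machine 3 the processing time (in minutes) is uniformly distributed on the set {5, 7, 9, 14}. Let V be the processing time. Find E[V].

E[V | machine 1] = (5+8+9+10)/4 = 8.
E[V | machine 2] = (5+6)/2 = 11/2.
E[V | machine 3] = (5+7+9+14)/4 = 35/4.
By the law of total expectation,
E[V] = (1/3)·(8) + (1/3)·(11/2) + (1/3)·(35/4) = 89/12.

89/12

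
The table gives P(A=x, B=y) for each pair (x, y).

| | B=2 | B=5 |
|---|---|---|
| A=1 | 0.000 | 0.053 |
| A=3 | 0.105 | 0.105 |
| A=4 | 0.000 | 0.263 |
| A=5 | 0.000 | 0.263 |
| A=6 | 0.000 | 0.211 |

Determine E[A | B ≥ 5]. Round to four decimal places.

4.4704

P(B ≥ 5) = 0.895.
Σ A·P over the event = 1·(0.053) + 3·(0.105) + 4·(0.263) + 5·(0.263) + 6·(0.211) = 4.001.
E[A | B ≥ 5] = (4.001) / (0.895) = 4.4704.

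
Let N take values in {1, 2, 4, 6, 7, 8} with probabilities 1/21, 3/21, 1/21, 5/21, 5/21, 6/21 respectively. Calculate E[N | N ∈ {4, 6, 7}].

69/11

P(N ∈ {4, 6, 7}) = 11/21.
Σ over the event: 4·1/21 + 6·5/21 + 7·5/21 = 23/7.
E[N | N ∈ {4, 6, 7}] = (23/7) / (11/21) = 69/11.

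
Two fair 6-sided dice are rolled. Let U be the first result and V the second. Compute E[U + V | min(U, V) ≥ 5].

Outcomes with min(U, V) ≥ 5: (5,5), (5,6), (6,5), (6,6), each with probability 1/36.
E[U + V | min(U, V) ≥ 5] = (10 + 11 + 11 + 12) / 4 = 11.

11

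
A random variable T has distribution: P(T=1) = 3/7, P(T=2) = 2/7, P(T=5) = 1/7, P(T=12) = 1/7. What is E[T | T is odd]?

2

P(T is odd) = 4/7.
Σ over the event: 1·3/7 + 5·1/7 = 8/7.
E[T | T is odd] = (8/7) / (4/7) = 2.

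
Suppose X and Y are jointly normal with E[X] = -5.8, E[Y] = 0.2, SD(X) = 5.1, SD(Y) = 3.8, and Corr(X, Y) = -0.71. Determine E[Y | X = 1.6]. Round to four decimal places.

-3.7147

E[Y | X=x] = μ_Y + ρ(σ_Y/σ_X)(x − μ_X) for jointly normal variables.
E[Y | X=1.6] = 0.2 + (-0.71)·(3.8/5.1)·(1.6 − (-5.8)) = 0.2 + (-0.52902)·(7.4) = -3.7147.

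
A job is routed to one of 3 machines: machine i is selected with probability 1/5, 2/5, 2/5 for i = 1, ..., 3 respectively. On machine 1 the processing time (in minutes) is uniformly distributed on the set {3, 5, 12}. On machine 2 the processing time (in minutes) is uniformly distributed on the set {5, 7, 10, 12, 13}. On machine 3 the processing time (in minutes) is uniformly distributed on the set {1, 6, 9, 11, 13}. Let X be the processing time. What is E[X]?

E[X | machine 1] = (3+5+12)/3 = 20/3.
E[X | machine 2] = (5+7+10+12+13)/5 = 47/5.
E[X | machine 3] = (1+6+9+11+13)/5 = 8.
E[X] = (1/5)·(20/3) + (2/5)·(47/5) + (2/5)·(8) = 622/75.

622/75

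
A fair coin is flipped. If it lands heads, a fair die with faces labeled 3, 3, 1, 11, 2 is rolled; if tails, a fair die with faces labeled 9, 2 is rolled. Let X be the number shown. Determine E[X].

19/4

E[X | heads] = (3+3+1+11+2)/5 = 4.
E[X | tails] = (9+2)/2 = 11/2.
E[X] = (1/2)·(4) + (1/2)·(11/2) = 19/4.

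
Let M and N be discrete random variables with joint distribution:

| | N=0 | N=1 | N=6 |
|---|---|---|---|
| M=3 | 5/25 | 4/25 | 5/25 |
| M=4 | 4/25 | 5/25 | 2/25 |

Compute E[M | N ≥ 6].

P(N ≥ 6) = 7/25.
Σ M·P over the event = 3·(5/25) + 4·(2/25) = 23/25.
E[M | N ≥ 6] = (23/25) / (7/25) = 23/7.

23/7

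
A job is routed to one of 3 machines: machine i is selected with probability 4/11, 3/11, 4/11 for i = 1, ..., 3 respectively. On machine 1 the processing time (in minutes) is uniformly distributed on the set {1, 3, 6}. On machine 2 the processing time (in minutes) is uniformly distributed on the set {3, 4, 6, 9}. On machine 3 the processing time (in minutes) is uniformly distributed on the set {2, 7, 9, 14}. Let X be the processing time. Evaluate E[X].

E[X | machine 1] = (1+3+6)/3 = 10/3.
E[X | machine 2] = (3+4+6+9)/4 = 11/2.
E[X | machine 3] = (2+7+9+14)/4 = 8.
By the law of total expectation,
E[X] = (4/11)·(10/3) + (3/11)·(11/2) + (4/11)·(8) = 371/66.

371/66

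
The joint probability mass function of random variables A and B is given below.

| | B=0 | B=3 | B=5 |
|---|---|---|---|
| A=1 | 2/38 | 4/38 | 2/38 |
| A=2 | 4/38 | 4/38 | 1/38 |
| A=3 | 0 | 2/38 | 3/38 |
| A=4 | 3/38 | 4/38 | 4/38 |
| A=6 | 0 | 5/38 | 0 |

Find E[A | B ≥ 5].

P(B ≥ 5) = 5/19.
Σ A·P over the event = 1·(2/38) + 2·(1/38) + 3·(3/38) + 4·(4/38) = 29/38.
E[A | B ≥ 5] = (29/38) / (5/19) = 29/10.

29/10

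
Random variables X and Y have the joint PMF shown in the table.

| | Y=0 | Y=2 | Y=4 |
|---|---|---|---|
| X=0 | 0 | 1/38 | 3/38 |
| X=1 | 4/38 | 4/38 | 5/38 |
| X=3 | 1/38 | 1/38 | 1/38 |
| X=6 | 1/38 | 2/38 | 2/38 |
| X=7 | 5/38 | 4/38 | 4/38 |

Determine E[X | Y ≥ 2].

95/27

P(Y ≥ 2) = 27/38.
Summing X·P(X=x,Y=y) over the conditioning event gives 5/2.
E[X | Y ≥ 2] = (5/2) / (27/38) = 95/27.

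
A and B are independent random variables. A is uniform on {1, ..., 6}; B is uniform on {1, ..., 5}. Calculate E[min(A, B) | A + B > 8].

Outcomes with A + B > 8: (4,5), (5,4), (5,5), (6,3), (6,4), (6,5), each with probability 1/30.
E[min(A, B) | A + B > 8] = (4 + 4 + 5 + 3 + 4 + 5) / 6 = 25/6.

25/6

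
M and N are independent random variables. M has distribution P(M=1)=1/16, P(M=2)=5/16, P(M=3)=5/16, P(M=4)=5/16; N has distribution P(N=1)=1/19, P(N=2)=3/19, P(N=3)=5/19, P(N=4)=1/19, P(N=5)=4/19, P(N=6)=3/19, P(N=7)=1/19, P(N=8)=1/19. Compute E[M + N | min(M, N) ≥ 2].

22/3

P(min(M, N) ≥ 2) = 135/152.
Summing (M+N)·P(x,y) over outcomes with min(M, N) ≥ 2 gives 495/76.
E[M + N | min(M, N) ≥ 2] = (495/76) / (135/152) = 22/3.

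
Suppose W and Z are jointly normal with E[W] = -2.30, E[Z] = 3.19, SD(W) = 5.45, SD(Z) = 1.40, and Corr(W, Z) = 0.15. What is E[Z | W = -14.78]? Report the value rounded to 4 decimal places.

2.7091

The regression of Z on W has slope ρ·σ_Z/σ_W and passes through (μ_W, μ_Z).
E[Z | W=-14.78] = 3.19 + (0.15)·(1.40/5.45)·(-14.78 − (-2.30)) = 3.19 + (0.038532)·(-12.48) = 2.7091.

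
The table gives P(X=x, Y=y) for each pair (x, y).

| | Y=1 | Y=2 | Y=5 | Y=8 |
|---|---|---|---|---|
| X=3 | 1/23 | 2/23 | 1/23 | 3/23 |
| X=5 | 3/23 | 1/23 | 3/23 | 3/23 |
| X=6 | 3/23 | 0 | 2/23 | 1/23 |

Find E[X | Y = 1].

36/7

P(Y = 1) = 7/23.
Σ X·P over the event = 3·(1/23) + 5·(3/23) + 6·(3/23) = 36/23.
E[X | Y = 1] = (36/23) / (7/23) = 36/7.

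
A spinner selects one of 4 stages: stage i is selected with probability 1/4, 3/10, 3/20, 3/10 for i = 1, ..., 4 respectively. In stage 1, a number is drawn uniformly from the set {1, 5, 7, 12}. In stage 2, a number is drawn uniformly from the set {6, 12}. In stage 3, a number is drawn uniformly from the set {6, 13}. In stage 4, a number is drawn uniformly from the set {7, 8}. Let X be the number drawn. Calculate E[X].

E[X | stage 1] = (1+5+7+12)/4 = 25/4.
E[X | stage 2] = (6+12)/2 = 9.
E[X | stage 3] = (6+13)/2 = 19/2.
E[X | stage 4] = (7+8)/2 = 15/2.
E[X] = (1/4)·(25/4) + (3/10)·(9) + (3/20)·(19/2) + (3/10)·(15/2) = 127/16.

127/16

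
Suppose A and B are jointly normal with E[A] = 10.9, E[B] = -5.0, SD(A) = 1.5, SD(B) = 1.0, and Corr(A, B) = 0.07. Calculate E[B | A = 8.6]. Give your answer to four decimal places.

-5.1073

For a bivariate normal, E[B | A=x] = μ_B + ρ·(σ_B/σ_A)·(x − μ_A).
E[B | A=8.6] = -5.0 + (0.07)·(1.0/1.5)·(8.6 − (10.9)) = -5.0 + (0.046667)·(-2.3) = -5.1073.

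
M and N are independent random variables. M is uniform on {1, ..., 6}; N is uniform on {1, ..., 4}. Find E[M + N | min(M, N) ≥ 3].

8

Outcomes with min(M, N) ≥ 3: (3,3), (3,4), (4,3), (4,4), (5,3), (5,4), (6,3), (6,4), each with probability 1/24.
E[M + N | min(M, N) ≥ 3] = (6 + 7 + 7 + 8 + 8 + 9 + 9 + 10) / 8 = 8.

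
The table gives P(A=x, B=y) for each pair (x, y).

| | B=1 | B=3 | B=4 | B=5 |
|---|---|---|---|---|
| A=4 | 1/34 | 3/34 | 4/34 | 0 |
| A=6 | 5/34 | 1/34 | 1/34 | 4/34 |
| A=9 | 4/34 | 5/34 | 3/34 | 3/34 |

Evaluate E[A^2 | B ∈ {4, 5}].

P(B ∈ {4, 5}) = 15/34.
Σ A^2·P over the event = 16·(4/34) + 36·(1/34) + 36·(4/34) + 81·(3/34) + 81·(3/34) = 365/17.
E[A^2 | B ∈ {4, 5}] = (365/17) / (15/34) = 146/3.

146/3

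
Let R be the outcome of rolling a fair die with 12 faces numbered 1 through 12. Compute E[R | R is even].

7

Given R is even, R is equally likely to be any of {2, 4, 6, 8, 10, 12}.
E[R | R is even] = (2 + 4 + 6 + 8 + 10 + 12) / 6 = 7.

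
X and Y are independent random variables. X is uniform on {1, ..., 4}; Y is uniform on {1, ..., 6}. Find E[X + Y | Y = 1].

7/2

P(Y = 1) = 1/6.
Summing (X+Y)·P(x,y) over outcomes with Y = 1 gives 7/12.
E[X + Y | Y = 1] = (7/12) / (1/6) = 7/2.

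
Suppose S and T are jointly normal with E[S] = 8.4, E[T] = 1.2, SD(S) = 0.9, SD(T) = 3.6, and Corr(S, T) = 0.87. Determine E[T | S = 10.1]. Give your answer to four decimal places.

E[T | S=x] = μ_T + ρ(σ_T/σ_S)(x − μ_S) for jointly normal variables.
E[T | S=10.1] = 1.2 + (0.87)·(3.6/0.9)·(10.1 − (8.4)) = 1.2 + (3.48)·(1.7) = 7.1160.

7.1160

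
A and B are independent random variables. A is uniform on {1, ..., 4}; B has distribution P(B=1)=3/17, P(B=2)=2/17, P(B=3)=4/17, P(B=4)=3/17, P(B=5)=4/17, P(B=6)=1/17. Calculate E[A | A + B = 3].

P(A + B = 3) = 5/68.
Summing A·P(x,y) over outcomes with A + B = 3 gives 2/17.
E[A | A + B = 3] = (2/17) / (5/68) = 8/5.

8/5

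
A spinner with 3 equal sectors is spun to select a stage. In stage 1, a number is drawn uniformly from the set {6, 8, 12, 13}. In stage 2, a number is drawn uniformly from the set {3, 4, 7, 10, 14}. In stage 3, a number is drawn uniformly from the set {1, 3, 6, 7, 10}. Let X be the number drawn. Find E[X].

91/12

E[X | stage 1] = (6+8+12+13)/4 = 39/4.
E[X | stage 2] = (3+4+7+10+14)/5 = 38/5.
E[X | stage 3] = (1+3+6+7+10)/5 = 27/5.
E[X] = (1/3)·(39/4) + (1/3)·(38/5) + (1/3)·(27/5) = 91/12.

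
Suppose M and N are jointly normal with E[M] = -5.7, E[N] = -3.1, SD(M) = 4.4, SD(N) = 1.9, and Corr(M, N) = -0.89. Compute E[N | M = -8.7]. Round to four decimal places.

-1.9470

For a bivariate normal, E[N | M=x] = μ_N + ρ·(σ_N/σ_M)·(x − μ_M).
E[N | M=-8.7] = -3.1 + (-0.89)·(1.9/4.4)·(-8.7 − (-5.7)) = -3.1 + (-0.38432)·(-3) = -1.9470.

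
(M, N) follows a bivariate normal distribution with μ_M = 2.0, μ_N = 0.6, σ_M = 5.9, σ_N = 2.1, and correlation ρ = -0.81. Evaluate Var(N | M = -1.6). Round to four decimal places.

1.5166

Var(N | M=x) = (1 − ρ²)·σ_N².
Var(N | M=-1.6) = (2.1)²·(1 − (-0.81)²) = 4.41·0.3439 = 1.5166.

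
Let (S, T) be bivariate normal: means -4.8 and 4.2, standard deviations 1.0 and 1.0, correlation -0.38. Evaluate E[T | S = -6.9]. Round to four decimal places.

E[T | S=x] = μ_T + ρ(σ_T/σ_S)(x − μ_S) for jointly normal variables.
E[T | S=-6.9] = 4.2 + (-0.38)·(1.0/1.0)·(-6.9 − (-4.8)) = 4.2 + (-0.38)·(-2.1) = 4.9980.

4.9980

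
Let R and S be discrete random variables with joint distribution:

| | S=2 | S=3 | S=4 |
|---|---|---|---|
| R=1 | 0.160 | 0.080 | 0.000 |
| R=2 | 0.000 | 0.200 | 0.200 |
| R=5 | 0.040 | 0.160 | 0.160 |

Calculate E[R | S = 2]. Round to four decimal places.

P(S = 2) = 0.200.
Σ R·P over the event = 1·(0.160) + 5·(0.040) = 0.360.
E[R | S = 2] = (0.360) / (0.200) = 1.8000.

1.8000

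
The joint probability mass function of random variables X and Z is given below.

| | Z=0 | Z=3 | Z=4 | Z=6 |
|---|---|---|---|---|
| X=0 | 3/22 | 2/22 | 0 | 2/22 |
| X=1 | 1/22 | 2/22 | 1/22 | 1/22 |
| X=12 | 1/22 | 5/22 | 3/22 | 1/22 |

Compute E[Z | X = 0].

P(X = 0) = 7/22.
Σ Z·P over the event = 0·(3/22) + 3·(2/22) + 6·(2/22) = 9/11.
E[Z | X = 0] = (9/11) / (7/22) = 18/7.

18/7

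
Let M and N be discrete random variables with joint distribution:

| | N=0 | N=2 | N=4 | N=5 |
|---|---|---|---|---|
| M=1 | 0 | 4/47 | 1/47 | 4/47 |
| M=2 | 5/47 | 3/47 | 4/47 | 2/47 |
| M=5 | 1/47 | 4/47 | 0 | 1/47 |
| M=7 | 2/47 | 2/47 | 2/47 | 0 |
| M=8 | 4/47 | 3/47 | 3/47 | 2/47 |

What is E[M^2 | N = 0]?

P(N = 0) = 12/47.
Σ M^2·P over the event = 4·(5/47) + 25·(1/47) + 49·(2/47) + 64·(4/47) = 399/47.
E[M^2 | N = 0] = (399/47) / (12/47) = 133/4.

133/4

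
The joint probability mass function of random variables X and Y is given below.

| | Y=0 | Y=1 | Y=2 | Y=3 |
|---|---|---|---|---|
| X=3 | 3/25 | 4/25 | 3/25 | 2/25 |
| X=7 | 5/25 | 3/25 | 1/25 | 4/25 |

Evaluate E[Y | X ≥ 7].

17/13

P(X ≥ 7) = 13/25.
Σ Y·P over the event = 0·(5/25) + 1·(3/25) + 2·(1/25) + 3·(4/25) = 17/25.
E[Y | X ≥ 7] = (17/25) / (13/25) = 17/13.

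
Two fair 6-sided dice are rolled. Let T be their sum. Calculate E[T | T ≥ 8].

P(T ≥ 8) = 5/12.
Σ over the event: 8·5/36 + 9·1/9 + 10·1/12 + 11·1/18 + 12·1/36 = 35/9.
E[T | T ≥ 8] = (35/9) / (5/12) = 28/3.

28/3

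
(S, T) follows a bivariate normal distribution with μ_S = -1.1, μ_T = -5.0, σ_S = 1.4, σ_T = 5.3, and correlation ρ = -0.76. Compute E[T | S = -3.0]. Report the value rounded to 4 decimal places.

For a bivariate normal, E[T | S=x] = μ_T + ρ·(σ_T/σ_S)·(x − μ_S).
E[T | S=-3.0] = -5.0 + (-0.76)·(5.3/1.4)·(-3.0 − (-1.1)) = -5.0 + (-2.87714)·(-1.9) = 0.4666.

0.4666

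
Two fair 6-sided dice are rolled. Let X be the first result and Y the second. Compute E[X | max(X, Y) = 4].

P(max(X, Y) = 4) = 7/36.
Summing X·P(x,y) over outcomes with max(X, Y) = 4 gives 11/18.
E[X | max(X, Y) = 4] = (11/18) / (7/36) = 22/7.

22/7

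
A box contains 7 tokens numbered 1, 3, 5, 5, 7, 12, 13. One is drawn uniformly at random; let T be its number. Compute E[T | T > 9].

P(T > 9) = 2/7.
Σ over the event: 12·1/7 + 13·1/7 = 25/7.
E[T | T > 9] = (25/7) / (2/7) = 25/2.

25/2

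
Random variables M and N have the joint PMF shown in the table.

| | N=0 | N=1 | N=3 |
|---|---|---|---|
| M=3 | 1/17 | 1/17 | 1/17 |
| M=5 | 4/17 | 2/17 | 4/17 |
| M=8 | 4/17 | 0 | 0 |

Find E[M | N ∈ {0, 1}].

P(N ∈ {0, 1}) = 12/17.
Summing M·P(M=x,N=y) over the conditioning event gives 4.
E[M | N ∈ {0, 1}] = (4) / (12/17) = 17/3.

17/3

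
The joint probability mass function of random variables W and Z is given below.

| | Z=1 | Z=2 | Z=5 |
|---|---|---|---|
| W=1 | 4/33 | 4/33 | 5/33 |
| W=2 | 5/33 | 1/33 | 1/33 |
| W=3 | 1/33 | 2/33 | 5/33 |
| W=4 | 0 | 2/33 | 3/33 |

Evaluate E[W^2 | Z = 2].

P(Z = 2) = 3/11.
Summing W^2·P(W=x,Z=y) over the conditioning event gives 58/33.
E[W^2 | Z = 2] = (58/33) / (3/11) = 58/9.

58/9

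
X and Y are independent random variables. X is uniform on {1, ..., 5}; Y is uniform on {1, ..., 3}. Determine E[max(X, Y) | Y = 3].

18/5

P(Y = 3) = 1/3.
Summing max(X,Y)·P(x,y) over outcomes with Y = 3 gives 6/5.
E[max(X, Y) | Y = 3] = (6/5) / (1/3) = 18/5.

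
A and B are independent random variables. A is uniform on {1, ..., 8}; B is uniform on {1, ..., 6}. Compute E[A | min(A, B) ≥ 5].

13/2

P(min(A, B) ≥ 5) = 1/6.
Summing A·P(x,y) over outcomes with min(A, B) ≥ 5 gives 13/12.
E[A | min(A, B) ≥ 5] = (13/12) / (1/6) = 13/2.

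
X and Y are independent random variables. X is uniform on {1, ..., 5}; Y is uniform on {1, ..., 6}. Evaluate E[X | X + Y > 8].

13/3

P(X + Y > 8) = 1/5.
Summing X·P(x,y) over outcomes with X + Y > 8 gives 13/15.
E[X | X + Y > 8] = (13/15) / (1/5) = 13/3.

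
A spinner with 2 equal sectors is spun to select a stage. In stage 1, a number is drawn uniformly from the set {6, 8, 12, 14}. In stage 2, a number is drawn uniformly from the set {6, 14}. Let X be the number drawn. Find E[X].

E[X | stage 1] = (6+8+12+14)/4 = 10.
E[X | stage 2] = (6+14)/2 = 10.
E[X] = (1/2)·(10) + (1/2)·(10) = 10.

10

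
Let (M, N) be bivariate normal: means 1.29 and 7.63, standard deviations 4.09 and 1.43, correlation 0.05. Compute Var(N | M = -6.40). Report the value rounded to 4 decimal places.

For a bivariate normal, Var(N | M=x) = σ_N²(1 − ρ²).
Var(N | M=-6.40) = (1.43)²·(1 − (0.05)²) = 2.0449·0.9975 = 2.0398.

2.0398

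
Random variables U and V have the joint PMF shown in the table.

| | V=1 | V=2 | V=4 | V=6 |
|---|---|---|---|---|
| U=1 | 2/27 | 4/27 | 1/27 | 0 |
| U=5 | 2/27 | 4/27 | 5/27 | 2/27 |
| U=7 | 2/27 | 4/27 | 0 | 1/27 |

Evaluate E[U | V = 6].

P(V = 6) = 1/9.
Σ U·P over the event = 5·(2/27) + 7·(1/27) = 17/27.
E[U | V = 6] = (17/27) / (1/9) = 17/3.

17/3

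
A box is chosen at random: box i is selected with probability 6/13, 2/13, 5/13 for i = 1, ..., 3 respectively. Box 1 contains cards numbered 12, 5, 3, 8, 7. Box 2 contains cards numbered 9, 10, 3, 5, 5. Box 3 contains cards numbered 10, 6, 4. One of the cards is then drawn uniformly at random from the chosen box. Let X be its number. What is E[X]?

1322/195

E[X | box 1] = (12+5+3+8+7)/5 = 7.
E[X | box 2] = (9+10+3+5+5)/5 = 32/5.
E[X | box 3] = (10+6+4)/3 = 20/3.
By the law of total expectation,
E[X] = (6/13)·(7) + (2/13)·(32/5) + (5/13)·(20/3) = 1322/195.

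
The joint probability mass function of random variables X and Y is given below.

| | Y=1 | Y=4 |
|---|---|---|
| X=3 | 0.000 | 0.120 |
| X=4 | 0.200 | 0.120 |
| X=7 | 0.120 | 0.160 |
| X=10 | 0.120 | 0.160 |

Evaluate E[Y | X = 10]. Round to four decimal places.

2.7143

P(X = 10) = 0.280.
Σ Y·P over the event = 1·(0.120) + 4·(0.160) = 0.760.
E[Y | X = 10] = (0.760) / (0.280) = 2.7143.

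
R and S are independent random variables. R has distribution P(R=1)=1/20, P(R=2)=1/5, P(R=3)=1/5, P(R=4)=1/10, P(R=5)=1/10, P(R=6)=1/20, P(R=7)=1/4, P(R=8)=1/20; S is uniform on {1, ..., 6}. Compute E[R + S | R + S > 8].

P(R + S > 8) = 49/120.
Summing (R+S)·P(x,y) over outcomes with R + S > 8 gives 13/3.
E[R + S | R + S > 8] = (13/3) / (49/120) = 520/49.

520/49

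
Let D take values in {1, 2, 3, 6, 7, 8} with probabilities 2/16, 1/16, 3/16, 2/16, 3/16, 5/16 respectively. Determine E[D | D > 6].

P(D > 6) = 1/2.
Σ over the event: 7·3/16 + 8·5/16 = 61/16.
E[D | D > 6] = (61/16) / (1/2) = 61/8.

61/8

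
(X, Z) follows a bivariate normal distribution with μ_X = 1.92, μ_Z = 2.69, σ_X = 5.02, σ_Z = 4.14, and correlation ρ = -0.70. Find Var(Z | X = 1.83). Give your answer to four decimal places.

Var(Z | X=x) = (1 − ρ²)·σ_Z².
Var(Z | X=1.83) = (4.14)²·(1 − (-0.70)²) = 17.1396·0.51 = 8.7412.

8.7412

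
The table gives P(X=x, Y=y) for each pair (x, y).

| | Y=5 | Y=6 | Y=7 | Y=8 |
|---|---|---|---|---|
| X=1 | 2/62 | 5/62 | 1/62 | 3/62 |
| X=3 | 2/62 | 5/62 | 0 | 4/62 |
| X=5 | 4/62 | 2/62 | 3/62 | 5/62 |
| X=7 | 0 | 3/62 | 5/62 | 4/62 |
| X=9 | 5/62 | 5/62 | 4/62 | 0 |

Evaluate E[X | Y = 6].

24/5

P(Y = 6) = 10/31.
Σ X·P over the event = 1·(5/62) + 3·(5/62) + 5·(2/62) + 7·(3/62) + 9·(5/62) = 48/31.
E[X | Y = 6] = (48/31) / (10/31) = 24/5.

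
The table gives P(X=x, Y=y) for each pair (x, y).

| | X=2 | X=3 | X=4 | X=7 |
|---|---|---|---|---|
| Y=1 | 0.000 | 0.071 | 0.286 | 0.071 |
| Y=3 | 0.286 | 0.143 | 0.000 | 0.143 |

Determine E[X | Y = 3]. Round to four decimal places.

3.5000

P(Y = 3) = 0.572.
Σ X·P over the event = 2·(0.286) + 3·(0.143) + 7·(0.143) = 2.002.
E[X | Y = 3] = (2.002) / (0.572) = 3.5000.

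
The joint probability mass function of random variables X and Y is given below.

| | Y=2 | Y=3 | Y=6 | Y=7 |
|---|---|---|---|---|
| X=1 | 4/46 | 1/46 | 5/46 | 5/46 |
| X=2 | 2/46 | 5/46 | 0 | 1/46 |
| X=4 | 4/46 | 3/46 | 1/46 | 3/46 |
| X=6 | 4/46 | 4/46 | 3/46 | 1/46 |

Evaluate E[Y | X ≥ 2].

P(X ≥ 2) = 31/46.
Summing Y·P(X=x,Y=y) over the conditioning event gives 5/2.
E[Y | X ≥ 2] = (5/2) / (31/46) = 115/31.

115/31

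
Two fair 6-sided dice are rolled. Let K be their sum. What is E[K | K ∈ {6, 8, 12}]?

P(K ∈ {6, 8, 12}) = 11/36.
Σ over the event: 6·5/36 + 8·5/36 + 12·1/36 = 41/18.
E[K | K ∈ {6, 8, 12}] = (41/18) / (11/36) = 82/11.

82/11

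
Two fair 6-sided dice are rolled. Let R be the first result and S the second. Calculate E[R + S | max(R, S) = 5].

Outcomes with max(R, S) = 5: (1,5), (2,5), (3,5), (4,5), (5,1), (5,2), (5,3), (5,4), (5,5), each with probability 1/36.
E[R + S | max(R, S) = 5] = (6 + 7 + 8 + 9 + 6 + 7 + 8 + 9 + 10) / 9 = 70/9.

70/9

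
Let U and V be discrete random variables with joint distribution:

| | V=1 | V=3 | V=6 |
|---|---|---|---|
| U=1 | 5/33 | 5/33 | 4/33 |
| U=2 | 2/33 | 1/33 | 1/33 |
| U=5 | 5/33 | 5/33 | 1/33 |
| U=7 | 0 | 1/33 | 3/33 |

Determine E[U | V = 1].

17/6

P(V = 1) = 4/11.
Σ U·P over the event = 1·(5/33) + 2·(2/33) + 5·(5/33) = 34/33.
E[U | V = 1] = (34/33) / (4/11) = 17/6.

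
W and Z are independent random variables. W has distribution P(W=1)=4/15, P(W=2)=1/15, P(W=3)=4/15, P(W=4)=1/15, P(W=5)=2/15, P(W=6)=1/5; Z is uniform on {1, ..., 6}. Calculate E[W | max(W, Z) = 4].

P(max(W, Z) = 4) = 13/90.
Summing W·P(x,y) over outcomes with max(W, Z) = 4 gives 17/45.
E[W | max(W, Z) = 4] = (17/45) / (13/90) = 34/13.

34/13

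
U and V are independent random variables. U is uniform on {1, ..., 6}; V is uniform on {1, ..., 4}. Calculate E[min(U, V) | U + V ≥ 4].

47/21

P(U + V ≥ 4) = 7/8.
Summing min(U,V)·P(x,y) over outcomes with U + V ≥ 4 gives 47/24.
E[min(U, V) | U + V ≥ 4] = (47/24) / (7/8) = 47/21.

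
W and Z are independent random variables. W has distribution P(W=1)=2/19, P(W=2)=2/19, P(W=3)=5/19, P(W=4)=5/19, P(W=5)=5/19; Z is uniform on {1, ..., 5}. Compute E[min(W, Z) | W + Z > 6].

P(W + Z > 6) = 47/95.
Summing min(W,Z)·P(x,y) over outcomes with W + Z > 6 gives 159/95.
E[min(W, Z) | W + Z > 6] = (159/95) / (47/95) = 159/47.

159/47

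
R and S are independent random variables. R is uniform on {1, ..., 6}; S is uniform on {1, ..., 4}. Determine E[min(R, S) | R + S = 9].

Outcomes with R + S = 9: (5,4), (6,3), each with probability 1/24.
E[min(R, S) | R + S = 9] = (4 + 3) / 2 = 7/2.

7/2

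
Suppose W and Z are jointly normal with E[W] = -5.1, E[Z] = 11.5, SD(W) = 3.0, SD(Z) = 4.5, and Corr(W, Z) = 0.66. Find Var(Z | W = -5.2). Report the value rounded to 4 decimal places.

11.4291

For a bivariate normal, Var(Z | W=x) = σ_Z²(1 − ρ²).
Var(Z | W=-5.2) = (4.5)²·(1 − (0.66)²) = 20.25·0.5644 = 11.4291.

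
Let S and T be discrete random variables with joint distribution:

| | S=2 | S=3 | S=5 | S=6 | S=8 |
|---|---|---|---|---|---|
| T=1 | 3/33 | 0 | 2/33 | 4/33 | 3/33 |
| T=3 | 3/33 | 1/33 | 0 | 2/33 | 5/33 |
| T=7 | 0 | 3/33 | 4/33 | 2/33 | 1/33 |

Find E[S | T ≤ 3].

P(T ≤ 3) = 23/33.
Σ S·P over the event = 2·(3/33) + 2·(3/33) + 3·(1/33) + 5·(2/33) + 6·(4/33) + 6·(2/33) + 8·(3/33) + 8·(5/33) = 125/33.
E[S | T ≤ 3] = (125/33) / (23/33) = 125/23.

125/23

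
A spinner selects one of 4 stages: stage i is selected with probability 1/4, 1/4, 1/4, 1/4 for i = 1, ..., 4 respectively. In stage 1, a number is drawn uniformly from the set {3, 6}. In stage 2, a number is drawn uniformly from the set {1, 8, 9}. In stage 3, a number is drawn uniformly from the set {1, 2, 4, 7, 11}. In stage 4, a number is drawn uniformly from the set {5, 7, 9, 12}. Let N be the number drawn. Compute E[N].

E[N | stage 1] = (3+6)/2 = 9/2.
E[N | stage 2] = (1+8+9)/3 = 6.
E[N | stage 3] = (1+2+4+7+11)/5 = 5.
E[N | stage 4] = (5+7+9+12)/4 = 33/4.
By the law of total expectation,
E[N] = (1/4)·(9/2) + (1/4)·(6) + (1/4)·(5) + (1/4)·(33/4) = 95/16.

95/16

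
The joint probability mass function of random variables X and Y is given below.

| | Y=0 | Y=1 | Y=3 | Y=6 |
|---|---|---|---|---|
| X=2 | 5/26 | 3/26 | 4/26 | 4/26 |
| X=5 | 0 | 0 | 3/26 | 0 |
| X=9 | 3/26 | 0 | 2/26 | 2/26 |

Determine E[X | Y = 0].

P(Y = 0) = 4/13.
Σ X·P over the event = 2·(5/26) + 9·(3/26) = 37/26.
E[X | Y = 0] = (37/26) / (4/13) = 37/8.

37/8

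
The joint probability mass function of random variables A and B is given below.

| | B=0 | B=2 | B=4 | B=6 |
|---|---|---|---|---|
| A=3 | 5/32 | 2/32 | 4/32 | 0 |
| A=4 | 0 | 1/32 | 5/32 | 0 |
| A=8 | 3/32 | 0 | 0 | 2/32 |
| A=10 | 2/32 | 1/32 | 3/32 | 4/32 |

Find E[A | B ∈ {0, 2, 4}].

141/26

P(B ∈ {0, 2, 4}) = 13/16.
Summing A·P(A=x,B=y) over the conditioning event gives 141/32.
E[A | B ∈ {0, 2, 4}] = (141/32) / (13/16) = 141/26.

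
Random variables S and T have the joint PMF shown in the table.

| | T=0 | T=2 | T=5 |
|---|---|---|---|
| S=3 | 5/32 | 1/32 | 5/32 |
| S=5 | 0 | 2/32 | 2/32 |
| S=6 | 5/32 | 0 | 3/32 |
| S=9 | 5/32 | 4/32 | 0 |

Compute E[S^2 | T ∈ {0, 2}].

P(T ∈ {0, 2}) = 11/16.
Σ S^2·P over the event = 9·(5/32) + 9·(1/32) + 25·(2/32) + 36·(5/32) + 81·(5/32) + 81·(4/32) = 1013/32.
E[S^2 | T ∈ {0, 2}] = (1013/32) / (11/16) = 1013/22.

1013/22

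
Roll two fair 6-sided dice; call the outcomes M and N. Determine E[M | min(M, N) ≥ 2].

4

P(min(M, N) ≥ 2) = 25/36.
Summing M·P(x,y) over outcomes with min(M, N) ≥ 2 gives 25/9.
E[M | min(M, N) ≥ 2] = (25/9) / (25/36) = 4.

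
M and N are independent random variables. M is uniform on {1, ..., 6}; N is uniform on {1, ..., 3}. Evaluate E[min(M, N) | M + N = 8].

Outcomes with M + N = 8: (5,3), (6,2), each with probability 1/18.
E[min(M, N) | M + N = 8] = (3 + 2) / 2 = 5/2.

5/2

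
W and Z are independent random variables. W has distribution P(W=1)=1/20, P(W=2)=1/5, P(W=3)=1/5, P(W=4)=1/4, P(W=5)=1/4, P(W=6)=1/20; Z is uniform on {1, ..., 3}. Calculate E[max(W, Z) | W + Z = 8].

P(W + Z = 8) = 1/10.
Summing max(W,Z)·P(x,y) over outcomes with W + Z = 8 gives 31/60.
E[max(W, Z) | W + Z = 8] = (31/60) / (1/10) = 31/6.

31/6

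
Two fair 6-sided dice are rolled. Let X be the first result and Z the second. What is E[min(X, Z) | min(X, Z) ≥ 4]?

Outcomes with min(X, Z) ≥ 4: (4,4), (4,5), (4,6), (5,4), (5,5), (5,6), (6,4), (6,5), (6,6), each with probability 1/36.
E[min(X, Z) | min(X, Z) ≥ 4] = (4 + 4 + 4 + 4 + 5 + 5 + 4 + 5 + 6) / 9 = 41/9.

41/9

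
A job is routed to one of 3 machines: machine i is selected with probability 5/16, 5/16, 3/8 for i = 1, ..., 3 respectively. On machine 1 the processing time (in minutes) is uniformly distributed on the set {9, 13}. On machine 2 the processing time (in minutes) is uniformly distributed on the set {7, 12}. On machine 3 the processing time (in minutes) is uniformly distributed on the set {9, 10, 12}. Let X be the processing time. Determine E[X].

E[X | machine 1] = (9+13)/2 = 11.
E[X | machine 2] = (7+12)/2 = 19/2.
E[X | machine 3] = (9+10+12)/3 = 31/3.
By the law of total expectation,
E[X] = (5/16)·(11) + (5/16)·(19/2) + (3/8)·(31/3) = 329/32.

329/32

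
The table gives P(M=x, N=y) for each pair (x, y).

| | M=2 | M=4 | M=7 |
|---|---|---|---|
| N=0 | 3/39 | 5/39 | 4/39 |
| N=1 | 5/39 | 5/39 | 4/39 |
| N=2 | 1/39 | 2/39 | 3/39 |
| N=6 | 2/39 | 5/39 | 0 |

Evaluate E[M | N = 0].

9/2

P(N = 0) = 4/13.
Summing M·P(M=x,N=y) over the conditioning event gives 18/13.
E[M | N = 0] = (18/13) / (4/13) = 9/2.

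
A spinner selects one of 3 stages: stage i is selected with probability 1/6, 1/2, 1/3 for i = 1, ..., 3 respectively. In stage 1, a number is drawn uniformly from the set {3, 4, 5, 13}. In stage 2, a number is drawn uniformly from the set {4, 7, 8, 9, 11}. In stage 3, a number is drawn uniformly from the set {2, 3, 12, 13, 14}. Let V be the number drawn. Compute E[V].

63/8

E[V | stage 1] = (3+4+5+13)/4 = 25/4.
E[V | stage 2] = (4+7+8+9+11)/5 = 39/5.
E[V | stage 3] = (2+3+12+13+14)/5 = 44/5.
By the law of total expectation,
E[V] = (1/6)·(25/4) + (1/2)·(39/5) + (1/3)·(44/5) = 63/8.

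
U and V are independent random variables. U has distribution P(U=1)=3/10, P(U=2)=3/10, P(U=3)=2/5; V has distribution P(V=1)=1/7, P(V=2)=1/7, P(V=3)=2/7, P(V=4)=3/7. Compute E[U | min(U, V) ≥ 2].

18/7

P(min(U, V) ≥ 2) = 3/5.
Summing U·P(x,y) over outcomes with min(U, V) ≥ 2 gives 54/35.
E[U | min(U, V) ≥ 2] = (54/35) / (3/5) = 18/7.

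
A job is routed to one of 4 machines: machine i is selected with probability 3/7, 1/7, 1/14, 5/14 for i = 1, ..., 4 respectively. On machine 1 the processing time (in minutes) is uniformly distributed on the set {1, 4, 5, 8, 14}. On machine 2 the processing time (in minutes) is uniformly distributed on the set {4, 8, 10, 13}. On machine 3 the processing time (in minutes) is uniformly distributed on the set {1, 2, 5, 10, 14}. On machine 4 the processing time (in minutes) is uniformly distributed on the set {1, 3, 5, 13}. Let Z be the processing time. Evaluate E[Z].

E[Z | machine 1] = (1+4+5+8+14)/5 = 32/5.
E[Z | machine 2] = (4+8+10+13)/4 = 35/4.
E[Z | machine 3] = (1+2+5+10+14)/5 = 32/5.
E[Z | machine 4] = (1+3+5+13)/4 = 11/2.
By the law of total expectation,
E[Z] = (3/7)·(32/5) + (1/7)·(35/4) + (1/14)·(32/5) + (5/14)·(11/2) = 449/70.

449/70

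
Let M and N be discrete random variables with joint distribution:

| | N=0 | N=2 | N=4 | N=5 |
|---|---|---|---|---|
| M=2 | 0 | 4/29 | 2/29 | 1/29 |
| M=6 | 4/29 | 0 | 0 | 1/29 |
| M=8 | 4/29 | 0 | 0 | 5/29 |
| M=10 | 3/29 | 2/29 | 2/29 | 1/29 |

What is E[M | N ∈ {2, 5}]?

43/7

P(N ∈ {2, 5}) = 14/29.
Σ M·P over the event = 2·(4/29) + 2·(1/29) + 6·(1/29) + 8·(5/29) + 10·(2/29) + 10·(1/29) = 86/29.
E[M | N ∈ {2, 5}] = (86/29) / (14/29) = 43/7.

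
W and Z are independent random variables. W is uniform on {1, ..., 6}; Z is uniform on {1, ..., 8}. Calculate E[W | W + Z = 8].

Outcomes with W + Z = 8: (1,7), (2,6), (3,5), (4,4), (5,3), (6,2), each with probability 1/48.
E[W | W + Z = 8] = (1 + 2 + 3 + 4 + 5 + 6) / 6 = 7/2.

7/2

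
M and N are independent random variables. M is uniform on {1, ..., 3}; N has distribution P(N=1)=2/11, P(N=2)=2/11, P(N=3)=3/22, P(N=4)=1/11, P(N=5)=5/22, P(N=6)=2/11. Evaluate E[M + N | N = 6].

P(N = 6) = 2/11.
Summing (M+N)·P(x,y) over outcomes with N = 6 gives 16/11.
E[M + N | N = 6] = (16/11) / (2/11) = 8.

8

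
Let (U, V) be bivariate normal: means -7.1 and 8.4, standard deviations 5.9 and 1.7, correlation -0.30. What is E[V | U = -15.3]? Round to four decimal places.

9.1088

For a bivariate normal, E[V | U=x] = μ_V + ρ·(σ_V/σ_U)·(x − μ_U).
E[V | U=-15.3] = 8.4 + (-0.30)·(1.7/5.9)·(-15.3 − (-7.1)) = 8.4 + (-0.086441)·(-8.2) = 9.1088.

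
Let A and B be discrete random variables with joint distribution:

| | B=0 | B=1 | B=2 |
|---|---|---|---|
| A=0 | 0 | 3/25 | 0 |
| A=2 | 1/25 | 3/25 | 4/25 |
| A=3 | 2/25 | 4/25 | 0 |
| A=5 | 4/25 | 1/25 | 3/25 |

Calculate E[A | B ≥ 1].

23/9

P(B ≥ 1) = 18/25.
Σ A·P over the event = 0·(3/25) + 2·(3/25) + 2·(4/25) + 3·(4/25) + 5·(1/25) + 5·(3/25) = 46/25.
E[A | B ≥ 1] = (46/25) / (18/25) = 23/9.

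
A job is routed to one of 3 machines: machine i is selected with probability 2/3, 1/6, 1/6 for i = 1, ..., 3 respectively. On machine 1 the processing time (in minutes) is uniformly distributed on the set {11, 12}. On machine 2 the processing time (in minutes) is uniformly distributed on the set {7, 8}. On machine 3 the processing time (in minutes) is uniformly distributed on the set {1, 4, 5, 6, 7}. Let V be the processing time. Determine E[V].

581/60

E[V | machine 1] = (11+12)/2 = 23/2.
E[V | machine 2] = (7+8)/2 = 15/2.
E[V | machine 3] = (1+4+5+6+7)/5 = 23/5.
E[V] = (2/3)·(23/2) + (1/6)·(15/2) + (1/6)·(23/5) = 581/60.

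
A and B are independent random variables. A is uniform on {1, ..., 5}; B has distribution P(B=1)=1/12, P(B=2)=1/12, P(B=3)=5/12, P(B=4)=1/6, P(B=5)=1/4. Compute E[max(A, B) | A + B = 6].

P(A + B = 6) = 1/5.
Summing max(A,B)·P(x,y) over outcomes with A + B = 6 gives 47/60.
E[max(A, B) | A + B = 6] = (47/60) / (1/5) = 47/12.

47/12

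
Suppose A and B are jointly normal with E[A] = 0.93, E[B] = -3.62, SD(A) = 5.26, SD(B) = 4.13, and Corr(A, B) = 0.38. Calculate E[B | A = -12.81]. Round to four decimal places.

E[B | A=x] = μ_B + ρ(σ_B/σ_A)(x − μ_A) for jointly normal variables.
E[B | A=-12.81] = -3.62 + (0.38)·(4.13/5.26)·(-12.81 − (0.93)) = -3.62 + (0.298365)·(-13.74) = -7.7195.

-7.7195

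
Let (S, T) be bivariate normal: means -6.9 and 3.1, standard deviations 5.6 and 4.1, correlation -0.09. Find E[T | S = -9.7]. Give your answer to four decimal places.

E[T | S=x] = μ_T + ρ(σ_T/σ_S)(x − μ_S) for jointly normal variables.
E[T | S=-9.7] = 3.1 + (-0.09)·(4.1/5.6)·(-9.7 − (-6.9)) = 3.1 + (-0.065893)·(-2.8) = 3.2845.

3.2845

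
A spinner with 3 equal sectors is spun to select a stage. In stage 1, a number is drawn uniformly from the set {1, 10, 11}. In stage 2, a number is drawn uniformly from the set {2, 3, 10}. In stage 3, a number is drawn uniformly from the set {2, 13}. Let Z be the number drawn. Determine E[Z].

E[Z | stage 1] = (1+10+11)/3 = 22/3.
E[Z | stage 2] = (2+3+10)/3 = 5.
E[Z | stage 3] = (2+13)/2 = 15/2.
By the law of total expectation,
E[Z] = (1/3)·(22/3) + (1/3)·(5) + (1/3)·(15/2) = 119/18.

119/18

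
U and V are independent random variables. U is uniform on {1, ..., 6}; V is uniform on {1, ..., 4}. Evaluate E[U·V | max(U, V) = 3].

P(max(U, V) = 3) = 5/24.
Summing UV·P(x,y) over outcomes with max(U, V) = 3 gives 9/8.
E[U·V | max(U, V) = 3] = (9/8) / (5/24) = 27/5.

27/5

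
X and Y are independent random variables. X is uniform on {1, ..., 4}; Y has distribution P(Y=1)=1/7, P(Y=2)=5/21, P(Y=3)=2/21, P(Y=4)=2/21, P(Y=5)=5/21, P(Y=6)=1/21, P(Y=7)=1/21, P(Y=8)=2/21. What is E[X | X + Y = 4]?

P(X + Y = 4) = 5/42.
Summing X·P(x,y) over outcomes with X + Y = 4 gives 1/4.
E[X | X + Y = 4] = (1/4) / (5/42) = 21/10.

21/10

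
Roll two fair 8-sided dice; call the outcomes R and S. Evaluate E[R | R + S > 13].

22/3

Outcomes with R + S > 13: (6,8), (7,7), (7,8), (8,6), (8,7), (8,8), each with probability 1/64.
E[R | R + S > 13] = (6 + 7 + 7 + 8 + 8 + 8) / 6 = 22/3.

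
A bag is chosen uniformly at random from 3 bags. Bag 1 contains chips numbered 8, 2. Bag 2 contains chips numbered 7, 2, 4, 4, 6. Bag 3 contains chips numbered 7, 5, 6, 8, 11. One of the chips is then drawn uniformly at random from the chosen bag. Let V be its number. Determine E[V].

E[V | bag 1] = (8+2)/2 = 5.
E[V | bag 2] = (7+2+4+4+6)/5 = 23/5.
E[V | bag 3] = (7+5+6+8+11)/5 = 37/5.
E[V] = (1/3)·(5) + (1/3)·(23/5) + (1/3)·(37/5) = 17/3.

17/3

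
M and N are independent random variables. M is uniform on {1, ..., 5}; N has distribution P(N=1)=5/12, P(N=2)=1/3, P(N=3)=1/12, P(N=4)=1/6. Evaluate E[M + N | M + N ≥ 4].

263/46

P(M + N ≥ 4) = 23/30.
Summing (M+N)·P(x,y) over outcomes with M + N ≥ 4 gives 263/60.
E[M + N | M + N ≥ 4] = (263/60) / (23/30) = 263/46.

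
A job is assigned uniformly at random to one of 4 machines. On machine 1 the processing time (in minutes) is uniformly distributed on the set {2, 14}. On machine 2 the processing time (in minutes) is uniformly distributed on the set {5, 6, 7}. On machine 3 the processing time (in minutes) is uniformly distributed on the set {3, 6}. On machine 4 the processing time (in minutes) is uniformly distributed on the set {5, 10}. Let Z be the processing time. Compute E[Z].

E[Z | machine 1] = (2+14)/2 = 8.
E[Z | machine 2] = (5+6+7)/3 = 6.
E[Z | machine 3] = (3+6)/2 = 9/2.
E[Z | machine 4] = (5+10)/2 = 15/2.
By the law of total expectation,
E[Z] = (1/4)·(8) + (1/4)·(6) + (1/4)·(9/2) + (1/4)·(15/2) = 13/2.

13/2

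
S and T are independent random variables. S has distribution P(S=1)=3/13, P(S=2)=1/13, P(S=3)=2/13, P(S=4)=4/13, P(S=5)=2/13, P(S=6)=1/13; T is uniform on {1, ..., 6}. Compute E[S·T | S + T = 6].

83/12

P(S + T = 6) = 2/13.
Summing ST·P(x,y) over outcomes with S + T = 6 gives 83/78.
E[S·T | S + T = 6] = (83/78) / (2/13) = 83/12.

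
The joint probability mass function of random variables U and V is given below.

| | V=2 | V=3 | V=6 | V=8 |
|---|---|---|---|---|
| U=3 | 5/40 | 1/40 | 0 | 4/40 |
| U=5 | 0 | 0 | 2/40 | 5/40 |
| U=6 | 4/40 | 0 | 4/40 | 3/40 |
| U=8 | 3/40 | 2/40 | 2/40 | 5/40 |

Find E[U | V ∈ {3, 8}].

57/10

P(V ∈ {3, 8}) = 1/2.
Σ U·P over the event = 3·(1/40) + 3·(4/40) + 5·(5/40) + 6·(3/40) + 8·(2/40) + 8·(5/40) = 57/20.
E[U | V ∈ {3, 8}] = (57/20) / (1/2) = 57/10.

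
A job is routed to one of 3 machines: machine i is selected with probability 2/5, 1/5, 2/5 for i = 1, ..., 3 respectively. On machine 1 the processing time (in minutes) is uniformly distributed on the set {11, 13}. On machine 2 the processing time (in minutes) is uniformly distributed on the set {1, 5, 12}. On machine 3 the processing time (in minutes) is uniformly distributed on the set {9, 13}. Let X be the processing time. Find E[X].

52/5

E[X | machine 1] = (11+13)/2 = 12.
E[X | machine 2] = (1+5+12)/3 = 6.
E[X | machine 3] = (9+13)/2 = 11.
E[X] = (2/5)·(12) + (1/5)·(6) + (2/5)·(11) = 52/5.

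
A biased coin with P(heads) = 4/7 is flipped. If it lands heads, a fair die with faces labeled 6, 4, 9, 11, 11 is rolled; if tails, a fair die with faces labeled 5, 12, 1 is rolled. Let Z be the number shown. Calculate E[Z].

E[Z | heads] = (6+4+9+11+11)/5 = 41/5.
E[Z | tails] = (5+12+1)/3 = 6.
E[Z] = (4/7)·(41/5) + (3/7)·(6) = 254/35.

254/35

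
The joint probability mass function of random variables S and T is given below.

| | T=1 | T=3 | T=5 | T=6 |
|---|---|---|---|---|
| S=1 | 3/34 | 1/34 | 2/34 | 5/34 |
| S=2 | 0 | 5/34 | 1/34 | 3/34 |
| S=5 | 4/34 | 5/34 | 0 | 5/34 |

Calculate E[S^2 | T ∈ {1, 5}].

109/10

P(T ∈ {1, 5}) = 5/17.
Σ S^2·P over the event = 1·(3/34) + 1·(2/34) + 4·(1/34) + 25·(4/34) = 109/34.
E[S^2 | T ∈ {1, 5}] = (109/34) / (5/17) = 109/10.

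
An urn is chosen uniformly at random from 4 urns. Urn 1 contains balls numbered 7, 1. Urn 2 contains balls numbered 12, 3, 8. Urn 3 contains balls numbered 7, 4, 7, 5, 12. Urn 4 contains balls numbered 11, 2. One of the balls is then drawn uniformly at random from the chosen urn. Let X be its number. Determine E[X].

151/24

E[X | urn 1] = (7+1)/2 = 4.
E[X | urn 2] = (12+3+8)/3 = 23/3.
E[X | urn 3] = (7+4+7+5+12)/5 = 7.
E[X | urn 4] = (11+2)/2 = 13/2.
By the law of total expectation,
E[X] = (1/4)·(4) + (1/4)·(23/3) + (1/4)·(7) + (1/4)·(13/2) = 151/24.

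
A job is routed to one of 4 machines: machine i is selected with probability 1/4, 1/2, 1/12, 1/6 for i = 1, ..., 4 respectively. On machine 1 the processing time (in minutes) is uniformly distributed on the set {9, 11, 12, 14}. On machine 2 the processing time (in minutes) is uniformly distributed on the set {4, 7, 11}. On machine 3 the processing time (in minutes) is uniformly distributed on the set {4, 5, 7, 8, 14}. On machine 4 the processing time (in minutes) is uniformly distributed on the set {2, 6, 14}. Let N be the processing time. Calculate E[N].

3023/360

E[N | machine 1] = (9+11+12+14)/4 = 23/2.
E[N | machine 2] = (4+7+11)/3 = 22/3.
E[N | machine 3] = (4+5+7+8+14)/5 = 38/5.
E[N | machine 4] = (2+6+14)/3 = 22/3.
E[N] = (1/4)·(23/2) + (1/2)·(22/3) + (1/12)·(38/5) + (1/6)·(22/3) = 3023/360.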